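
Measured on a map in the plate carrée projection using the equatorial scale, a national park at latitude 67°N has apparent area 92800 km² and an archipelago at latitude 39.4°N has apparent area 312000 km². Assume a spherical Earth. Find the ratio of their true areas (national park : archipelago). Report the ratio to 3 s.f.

Plate carrée has h = 1 and k = sec φ, giving areal scale sec φ; true area = (apparent area) · cos φ.
True area of national park: 92800 × cos(67°) = 92800 × 0.3907 = 36260 km².
True area of archipelago: 312000 × cos(39.4°) = 312000 × 0.7727 = 241100 km².
Ratio = 36260 / 241100 ≈ 0.150.

0.150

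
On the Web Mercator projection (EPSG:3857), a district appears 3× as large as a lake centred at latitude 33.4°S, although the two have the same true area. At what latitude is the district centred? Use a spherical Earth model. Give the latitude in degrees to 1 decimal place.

61.2°

Mercator areal scale is sec²φ, so apparent-area ratio = sec²φ₁ / sec²φ₂ = cos²φ₂ / cos²φ₁.
cos²φ₂ / cos²φ₁ = 3  ⇒  cos φ₁ = cos 33.4° / √3 = 0.8348/1.732 = 0.4820.
φ₁ = arccos(0.4820) ≈ 61.2°.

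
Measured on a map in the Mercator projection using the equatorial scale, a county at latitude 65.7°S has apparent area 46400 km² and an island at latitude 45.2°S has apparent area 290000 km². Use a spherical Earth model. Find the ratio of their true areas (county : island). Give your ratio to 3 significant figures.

Since Mercator area scale is 1/cos²φ, the true area equals the apparent area multiplied by cos²φ.
True area of county: 46400 × cos²(65.7°) = 46400 × 0.1693 = 7858 km².
True area of island: 290000 × cos²(45.2°) = 290000 × 0.4965 = 144000 km².
Ratio = 7858 / 144000 ≈ 0.0546.

0.0546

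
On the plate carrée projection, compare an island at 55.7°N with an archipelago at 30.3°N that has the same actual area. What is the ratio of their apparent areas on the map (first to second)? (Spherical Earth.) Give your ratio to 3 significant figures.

1.53

In the plate carrée (x = Rλ, y = Rφ), meridians are true-scale (h = 1) and parallels are stretched by k = sec φ.
Areal scale at 55.7°: h·k = 1.000 × 1.775 = 1.775.
Areal scale at 30.3°: h·k = 1.000 × 1.158 = 1.158.
Ratio = 1.775/1.158 ≈ 1.53.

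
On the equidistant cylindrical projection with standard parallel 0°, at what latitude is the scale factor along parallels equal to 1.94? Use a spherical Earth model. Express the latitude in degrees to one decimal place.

59.0°

Plate carrée: h = 1, k = sec φ along parallels.
sec φ = 1.94  ⇒  cos φ = 0.5155  ⇒  φ ≈ 59.0°.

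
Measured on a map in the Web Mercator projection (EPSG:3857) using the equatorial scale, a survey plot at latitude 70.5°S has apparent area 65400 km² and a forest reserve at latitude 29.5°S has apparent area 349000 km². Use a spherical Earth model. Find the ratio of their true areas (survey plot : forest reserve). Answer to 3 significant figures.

0.0276

On Mercator the areal scale is sec²φ, so true area = apparent × cos²φ.
True area of survey plot: 65400 × cos²(70.5°) = 65400 × 0.1114 = 7287 km².
True area of forest reserve: 349000 × cos²(29.5°) = 349000 × 0.7575 = 264400 km².
Ratio = 7287 / 264400 ≈ 0.0276.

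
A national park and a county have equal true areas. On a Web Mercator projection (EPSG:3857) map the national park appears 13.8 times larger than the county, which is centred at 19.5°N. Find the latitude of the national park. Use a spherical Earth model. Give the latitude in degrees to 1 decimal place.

75.3°

On Mercator, (apparent₁)/(apparent₂) = sec²φ₁ / sec²φ₂ when true areas are equal.
cos²φ₂ / cos²φ₁ = 13.8  ⇒  cos φ₁ = cos 19.5° / √13.8 = 0.9426/3.715 = 0.2538.
φ₁ = arccos(0.2538) ≈ 75.3°.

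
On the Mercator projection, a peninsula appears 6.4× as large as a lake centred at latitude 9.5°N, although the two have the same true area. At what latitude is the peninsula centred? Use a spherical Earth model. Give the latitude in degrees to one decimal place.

67.1°

For equal true areas on Mercator, apparent areas scale as sec²φ, so the ratio is cos²φ₂ / cos²φ₁.
cos²φ₂ / cos²φ₁ = 6.4  ⇒  cos φ₁ = cos 9.5° / √6.4 = 0.9863/2.530 = 0.3899.
φ₁ = arccos(0.3899) ≈ 67.1°.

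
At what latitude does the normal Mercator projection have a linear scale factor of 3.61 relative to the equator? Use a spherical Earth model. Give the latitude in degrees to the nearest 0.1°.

73.9°

Mercator scale is k = sec φ = 1/cos φ.
1/cos φ = 3.61  ⇒  cos φ = 0.2770  ⇒  φ = arccos(0.2770) ≈ 73.9°.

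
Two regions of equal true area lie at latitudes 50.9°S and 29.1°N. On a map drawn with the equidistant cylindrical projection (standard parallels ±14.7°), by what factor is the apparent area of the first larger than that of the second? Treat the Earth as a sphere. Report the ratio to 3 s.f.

1.39

The equidistant cylindrical projection with φ₀ = 14.7° has h = 1 (meridians true) and k = cos φ₀ / cos φ along parallels.
Areal scale at 50.9°: h·k = 1.000 × 1.534 = 1.534.
Areal scale at 29.1°: h·k = 1.000 × 1.107 = 1.107.
Ratio = 1.534/1.107 ≈ 1.39.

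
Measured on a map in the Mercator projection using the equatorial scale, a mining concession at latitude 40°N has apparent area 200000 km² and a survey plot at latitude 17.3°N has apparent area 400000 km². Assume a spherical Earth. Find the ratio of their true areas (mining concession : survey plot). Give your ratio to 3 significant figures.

0.322

Mercator's areal exaggeration is sec²φ; hence true area = (apparent area) · cos²φ.
True area of mining concession: 200000 × cos²(40°) = 200000 × 0.5868 = 117400 km².
True area of survey plot: 400000 × cos²(17.3°) = 400000 × 0.9116 = 364600 km².
Ratio = 117400 / 364600 ≈ 0.322.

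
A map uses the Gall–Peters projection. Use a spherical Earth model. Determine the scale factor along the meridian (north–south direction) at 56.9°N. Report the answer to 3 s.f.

Gall–Peters is a cylindrical equal-area projection with standard parallels at ±45°. A cylindrical equal-area projection with standard parallel φ₀ has meridian scale h = cos φ / cos φ₀ and parallel scale k = cos φ₀ / cos φ (so areas are preserved, h·k = 1).
h = cos 56.9° / cos 45° = 0.5461/0.7071 = 0.7723.

0.772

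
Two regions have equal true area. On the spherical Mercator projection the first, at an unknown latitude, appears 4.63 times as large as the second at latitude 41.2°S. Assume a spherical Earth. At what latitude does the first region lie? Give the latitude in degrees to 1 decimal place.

For equal true areas on Mercator, apparent areas scale as sec²φ, so the ratio is cos²φ₂ / cos²φ₁.
cos²φ₂ / cos²φ₁ = 4.63  ⇒  cos φ₁ = cos 41.2° / √4.63 = 0.7524/2.152 = 0.3497.
φ₁ = arccos(0.3497) ≈ 69.5°.

69.5°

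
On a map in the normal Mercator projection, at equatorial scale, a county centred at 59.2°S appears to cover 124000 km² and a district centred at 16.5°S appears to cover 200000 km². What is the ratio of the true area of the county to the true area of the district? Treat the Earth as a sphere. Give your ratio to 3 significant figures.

Since Mercator area scale is 1/cos²φ, the true area equals the apparent area multiplied by cos²φ.
True area of county: 124000 × cos²(59.2°) = 124000 × 0.2622 = 32510 km².
True area of district: 200000 × cos²(16.5°) = 200000 × 0.9193 = 183900 km².
Ratio = 32510 / 183900 ≈ 0.177.

0.177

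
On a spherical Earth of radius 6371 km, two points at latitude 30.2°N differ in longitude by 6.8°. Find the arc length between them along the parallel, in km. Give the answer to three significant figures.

654 km

Arc length along a parallel = R cos φ · Δλ (with Δλ in radians).
= 6371 × cos 30.2° × (6.8° × π/180) = 6371 × 0.8643 × 0.1187 ≈ 654 km.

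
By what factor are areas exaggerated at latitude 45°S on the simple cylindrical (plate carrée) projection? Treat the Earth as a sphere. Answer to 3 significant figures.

1.41

For the equirectangular projection with φ₀ = 0 (plate carrée), h = 1 along meridians and k = sec φ along parallels.
Areal scale = h·k = 1 × sec φ; at 45°, h = 1.000, k = 1.414, so h·k = 1.414.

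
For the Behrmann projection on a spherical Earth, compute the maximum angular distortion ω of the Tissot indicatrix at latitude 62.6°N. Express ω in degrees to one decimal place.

Behrmann is a cylindrical equal-area projection with standard parallels at ±30°. Cylindrical equal-area (φ₀ = 30°): h = cos φ / cos 30° along meridians, k = cos 30° / cos φ along parallels; h·k = 1.
At 62.6°: h = 0.5314, k = 1.882; principal scales a = 1.882, b = 0.5314.
sin(ω/2) = (a − b)/(a + b) = 1.350/2.413 = 0.5596, so ω = 2 arcsin(0.5596) ≈ 68.1°.

68.1°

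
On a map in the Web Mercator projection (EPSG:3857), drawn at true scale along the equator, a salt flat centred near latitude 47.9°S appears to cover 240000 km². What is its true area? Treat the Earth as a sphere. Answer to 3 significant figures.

108000 km²

For Mercator, h = k = sec φ (a conformal cylindrical projection has a single point scale, 1/cos φ).
Areal scale = k² = sec²φ = 1/cos²(47.9°) = 1/0.6704² = 2.225.
True area = apparent / (areal scale) = 240000 / 2.225 ≈ 108000 km².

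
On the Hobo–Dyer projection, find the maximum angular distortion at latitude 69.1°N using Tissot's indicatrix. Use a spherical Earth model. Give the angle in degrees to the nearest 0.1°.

Hobo–Dyer is a cylindrical equal-area projection with standard parallels at ±37.5°. Cylindrical equal-area (φ₀ = 37.5°): h = cos φ / cos 37.5° along meridians, k = cos 37.5° / cos φ along parallels; h·k = 1.
At 69.1°: h = 0.4497, k = 2.224; principal scales a = 2.224, b = 0.4497.
sin(ω/2) = (a − b)/(a + b) = 1.774/2.674 = 0.6636, so ω = 2 arcsin(0.6636) ≈ 83.2°.

83.2°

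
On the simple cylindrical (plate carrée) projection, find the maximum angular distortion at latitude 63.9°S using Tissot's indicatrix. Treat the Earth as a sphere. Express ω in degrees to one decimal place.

45.8°

For the equirectangular projection with φ₀ = 0 (plate carrée), h = 1 along meridians and k = sec φ along parallels.
At 63.9°: h = 1.000, k = 2.273; principal scales a = 2.273, b = 1.000.
sin(ω/2) = (a − b)/(a + b) = 1.273/3.273 = 0.3889, so ω = 2 arcsin(0.3889) ≈ 45.8°.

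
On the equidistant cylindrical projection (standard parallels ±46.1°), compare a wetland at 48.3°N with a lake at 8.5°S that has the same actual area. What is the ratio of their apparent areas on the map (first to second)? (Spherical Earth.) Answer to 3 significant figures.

1.49

With standard parallel φ₀ = 46.1°, the equirectangular projection gives x = Rλ cos φ₀, y = Rφ, so h = 1 and k = cos 46.1° / cos φ.
Areal scale at 48.3°: h·k = 1.000 × 1.042 = 1.042.
Areal scale at 8.5°: h·k = 1.000 × 0.7011 = 0.7011.
Ratio = 1.042/0.7011 ≈ 1.49.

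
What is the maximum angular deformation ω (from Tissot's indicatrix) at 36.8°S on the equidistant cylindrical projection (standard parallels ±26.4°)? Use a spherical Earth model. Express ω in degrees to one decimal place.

6.4°

The equidistant cylindrical projection with φ₀ = 26.4° has h = 1 (meridians true) and k = cos φ₀ / cos φ along parallels.
At 36.8°: h = 1.000, k = 1.119; principal scales a = 1.119, b = 1.000.
sin(ω/2) = (a − b)/(a + b) = 0.1186/2.119 = 0.05599, so ω = 2 arcsin(0.05599) ≈ 6.4°.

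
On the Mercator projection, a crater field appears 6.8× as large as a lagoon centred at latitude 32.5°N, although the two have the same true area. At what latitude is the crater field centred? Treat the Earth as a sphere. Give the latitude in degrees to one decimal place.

On Mercator, (apparent₁)/(apparent₂) = sec²φ₁ / sec²φ₂ when true areas are equal.
cos²φ₂ / cos²φ₁ = 6.8  ⇒  cos φ₁ = cos 32.5° / √6.8 = 0.8434/2.608 = 0.3234.
φ₁ = arccos(0.3234) ≈ 71.1°.

71.1°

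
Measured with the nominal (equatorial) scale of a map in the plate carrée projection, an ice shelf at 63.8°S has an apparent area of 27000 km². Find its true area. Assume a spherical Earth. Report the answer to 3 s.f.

In the plate carrée (x = Rλ, y = Rφ), meridians are true-scale (h = 1) and parallels are stretched by k = sec φ.
Areal scale = h·k = 1 × sec φ; at 63.8°, h = 1.000, k = 2.265, so h·k = 2.265.
True area = apparent / (areal scale) = 27000 / 2.265 ≈ 11900 km².

11900 km²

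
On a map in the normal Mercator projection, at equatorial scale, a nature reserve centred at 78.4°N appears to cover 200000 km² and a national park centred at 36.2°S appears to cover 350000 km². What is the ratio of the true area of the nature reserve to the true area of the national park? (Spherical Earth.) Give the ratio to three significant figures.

Since Mercator area scale is 1/cos²φ, the true area equals the apparent area multiplied by cos²φ.
True area of nature reserve: 200000 × cos²(78.4°) = 200000 × 0.04043 = 8086 km².
True area of national park: 350000 × cos²(36.2°) = 350000 × 0.6512 = 227900 km².
Ratio = 8086 / 227900 ≈ 0.0355.

0.0355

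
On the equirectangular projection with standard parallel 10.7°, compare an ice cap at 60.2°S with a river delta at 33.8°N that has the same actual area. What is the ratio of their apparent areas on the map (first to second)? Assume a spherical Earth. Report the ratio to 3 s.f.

The equidistant cylindrical projection with φ₀ = 10.7° has h = 1 (meridians true) and k = cos φ₀ / cos φ along parallels.
Areal scale at 60.2°: h·k = 1.000 × 1.977 = 1.977.
Areal scale at 33.8°: h·k = 1.000 × 1.182 = 1.182.
Ratio = 1.977/1.182 ≈ 1.67.

1.67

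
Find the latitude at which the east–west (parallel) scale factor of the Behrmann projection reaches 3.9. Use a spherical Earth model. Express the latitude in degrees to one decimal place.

The Behrmann projection is cylindrical equal-area with φ₀ = 30°. For cylindrical equal-area with standard parallel φ₀, h = cos φ / cos φ₀ and k = cos φ₀ / cos φ, so h·k = 1.
k = cos φ₀ / cos φ = 3.9  ⇒  cos φ = cos 30° / 3.9 = 0.2221.
φ = arccos(0.2221) ≈ 77.2°.

77.2°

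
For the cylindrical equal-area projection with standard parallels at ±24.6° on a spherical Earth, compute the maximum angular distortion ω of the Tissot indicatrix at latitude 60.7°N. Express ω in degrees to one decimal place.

66.8°

For cylindrical equal-area with standard parallel φ₀, h = cos φ / cos φ₀ and k = cos φ₀ / cos φ, so h·k = 1.
At 60.7°: h = 0.5382, k = 1.858; principal scales a = 1.858, b = 0.5382.
sin(ω/2) = (a − b)/(a + b) = 1.320/2.396 = 0.5508, so ω = 2 arcsin(0.5508) ≈ 66.8°.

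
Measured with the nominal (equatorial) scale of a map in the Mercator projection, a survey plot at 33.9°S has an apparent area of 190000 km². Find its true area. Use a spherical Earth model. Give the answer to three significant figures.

The Mercator projection is conformal; its linear scale factor is the same in every direction and equals sec φ = 1/cos φ.
Areal scale = k² = sec²φ = 1/cos²(33.9°) = 1/0.8300² = 1.452.
True area = apparent / (areal scale) = 190000 / 1.452 ≈ 131000 km².

131000 km²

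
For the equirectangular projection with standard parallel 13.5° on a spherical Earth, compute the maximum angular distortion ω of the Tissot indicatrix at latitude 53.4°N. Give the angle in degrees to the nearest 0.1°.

27.7°

In the equirectangular projection with standard parallel φ₀ = 13.5° (x = Rλ cos φ₀, y = Rφ), meridians are true-scale (h = 1) and the parallel scale is k = cos φ₀ / cos φ.
At 53.4°: h = 1.000, k = 1.631; principal scales a = 1.631, b = 1.000.
sin(ω/2) = (a − b)/(a + b) = 0.6309/2.631 = 0.2398, so ω = 2 arcsin(0.2398) ≈ 27.7°.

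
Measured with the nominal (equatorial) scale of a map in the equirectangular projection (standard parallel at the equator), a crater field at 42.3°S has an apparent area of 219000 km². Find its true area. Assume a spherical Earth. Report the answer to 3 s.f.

162000 km²

For the equirectangular projection with φ₀ = 0 (plate carrée), h = 1 along meridians and k = sec φ along parallels.
Areal scale = h·k = 1 × sec φ; at 42.3°, h = 1.000, k = 1.352, so h·k = 1.352.
True area = apparent / (areal scale) = 219000 / 1.352 ≈ 162000 km².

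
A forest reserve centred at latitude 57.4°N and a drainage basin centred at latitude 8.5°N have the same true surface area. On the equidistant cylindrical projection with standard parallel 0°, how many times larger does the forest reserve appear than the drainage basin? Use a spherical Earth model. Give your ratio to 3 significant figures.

1.84

For the equirectangular projection with φ₀ = 0 (plate carrée), h = 1 along meridians and k = sec φ along parallels.
Areal scale at 57.4°: h·k = 1.000 × 1.856 = 1.856.
Areal scale at 8.5°: h·k = 1.000 × 1.011 = 1.011.
Ratio = 1.856/1.011 ≈ 1.84.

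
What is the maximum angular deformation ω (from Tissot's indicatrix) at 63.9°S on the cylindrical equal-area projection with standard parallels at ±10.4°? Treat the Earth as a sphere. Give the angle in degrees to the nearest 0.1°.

83.6°

A cylindrical equal-area projection with standard parallel φ₀ has meridian scale h = cos φ / cos φ₀ and parallel scale k = cos φ₀ / cos φ (so areas are preserved, h·k = 1).
At 63.9°: h = 0.4473, k = 2.236; principal scales a = 2.236, b = 0.4473.
sin(ω/2) = (a − b)/(a + b) = 1.788/2.683 = 0.6666, so ω = 2 arcsin(0.6666) ≈ 83.6°.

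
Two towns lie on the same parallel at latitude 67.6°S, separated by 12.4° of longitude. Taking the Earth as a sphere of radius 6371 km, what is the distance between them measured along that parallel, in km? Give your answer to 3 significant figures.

Arc length along a parallel = R cos φ · Δλ (with Δλ in radians).
= 6371 × cos 67.6° × (12.4° × π/180) = 6371 × 0.3811 × 0.2164 ≈ 525 km.

525 km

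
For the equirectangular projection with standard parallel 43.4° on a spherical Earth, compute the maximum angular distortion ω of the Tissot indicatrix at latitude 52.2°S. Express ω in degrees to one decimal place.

With standard parallel φ₀ = 43.4°, the equirectangular projection gives x = Rλ cos φ₀, y = Rφ, so h = 1 and k = cos 43.4° / cos φ.
At 52.2°: h = 1.000, k = 1.185; principal scales a = 1.185, b = 1.000.
sin(ω/2) = (a − b)/(a + b) = 0.1855/2.185 = 0.08486, so ω = 2 arcsin(0.08486) ≈ 9.7°.

9.7°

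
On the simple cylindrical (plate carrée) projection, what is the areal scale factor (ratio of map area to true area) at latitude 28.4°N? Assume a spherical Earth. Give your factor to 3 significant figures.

1.14

For the equirectangular projection with φ₀ = 0 (plate carrée), h = 1 along meridians and k = sec φ along parallels.
Areal scale = h·k = 1 × sec φ; at 28.4°, h = 1.000, k = 1.137, so h·k = 1.137.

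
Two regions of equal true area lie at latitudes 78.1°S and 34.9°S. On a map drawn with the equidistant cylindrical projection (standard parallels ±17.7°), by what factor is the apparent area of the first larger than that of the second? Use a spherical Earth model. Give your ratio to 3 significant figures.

In the equirectangular projection with standard parallel φ₀ = 17.7° (x = Rλ cos φ₀, y = Rφ), meridians are true-scale (h = 1) and the parallel scale is k = cos φ₀ / cos φ.
Areal scale at 78.1°: h·k = 1.000 × 4.620 = 4.620.
Areal scale at 34.9°: h·k = 1.000 × 1.162 = 1.162.
Ratio = 4.620/1.162 ≈ 3.98.

3.98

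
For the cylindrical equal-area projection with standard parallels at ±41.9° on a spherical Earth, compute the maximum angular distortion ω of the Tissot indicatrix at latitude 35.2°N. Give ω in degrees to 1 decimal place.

A cylindrical equal-area projection with standard parallel φ₀ has meridian scale h = cos φ / cos φ₀ and parallel scale k = cos φ₀ / cos φ (so areas are preserved, h·k = 1).
At 35.2°: h = 1.098, k = 0.9109; principal scales a = 1.098, b = 0.9109.
sin(ω/2) = (a − b)/(a + b) = 0.1870/2.009 = 0.09309, so ω = 2 arcsin(0.09309) ≈ 10.7°.

10.7°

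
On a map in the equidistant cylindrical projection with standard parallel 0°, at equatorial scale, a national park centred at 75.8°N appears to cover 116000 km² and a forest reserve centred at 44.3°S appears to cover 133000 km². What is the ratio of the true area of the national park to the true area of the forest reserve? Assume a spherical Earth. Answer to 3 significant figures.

0.299

On the plate carrée, areal scale = h·k = 1 × sec φ, so true area = apparent × cos φ.
True area of national park: 116000 × cos(75.8°) = 116000 × 0.2453 = 28460 km².
True area of forest reserve: 133000 × cos(44.3°) = 133000 × 0.7157 = 95190 km².
Ratio = 28460 / 95190 ≈ 0.299.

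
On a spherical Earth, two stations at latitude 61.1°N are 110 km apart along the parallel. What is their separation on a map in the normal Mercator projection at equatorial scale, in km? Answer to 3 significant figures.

For Mercator, h = k = sec φ (a conformal cylindrical projection has a single point scale, 1/cos φ).
Along the parallel, k = sec 61.1° = 1/0.4833 = 2.069.
Map distance = 110 × 2.069 ≈ 228 km.

228 km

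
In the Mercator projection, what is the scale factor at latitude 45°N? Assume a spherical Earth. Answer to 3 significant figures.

For Mercator, h = k = sec φ (a conformal cylindrical projection has a single point scale, 1/cos φ).
k = 1/cos 45° = 1/0.7071 = 1.414.

1.41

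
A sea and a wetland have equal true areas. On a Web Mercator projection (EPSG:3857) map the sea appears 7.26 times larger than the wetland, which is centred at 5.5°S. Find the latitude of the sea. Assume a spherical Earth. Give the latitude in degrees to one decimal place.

68.3°

For equal true areas on Mercator, apparent areas scale as sec²φ, so the ratio is cos²φ₂ / cos²φ₁.
cos²φ₂ / cos²φ₁ = 7.26  ⇒  cos φ₁ = cos 5.5° / √7.26 = 0.9954/2.694 = 0.3694.
φ₁ = arccos(0.3694) ≈ 68.3°.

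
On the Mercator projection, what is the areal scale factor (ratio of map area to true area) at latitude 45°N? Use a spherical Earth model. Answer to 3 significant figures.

The Mercator projection is conformal; its linear scale factor is the same in every direction and equals sec φ = 1/cos φ.
Areal scale = k² = sec²φ = 1/cos²(45°) = 1/0.7071² = 2.000.

2.00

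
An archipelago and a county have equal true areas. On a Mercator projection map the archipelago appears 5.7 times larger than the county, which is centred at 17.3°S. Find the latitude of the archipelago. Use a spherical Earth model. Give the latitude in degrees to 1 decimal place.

66.4°

Mercator areal scale is sec²φ, so apparent-area ratio = sec²φ₁ / sec²φ₂ = cos²φ₂ / cos²φ₁.
cos²φ₂ / cos²φ₁ = 5.7  ⇒  cos φ₁ = cos 17.3° / √5.7 = 0.9548/2.387 = 0.3999.
φ₁ = arccos(0.3999) ≈ 66.4°.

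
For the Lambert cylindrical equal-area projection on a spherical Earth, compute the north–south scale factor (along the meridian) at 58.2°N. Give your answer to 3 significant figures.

The Lambert cylindrical equal-area projection is the cylindrical equal-area projection with its standard parallel at the equator (φ₀ = 0). A cylindrical equal-area projection with standard parallel φ₀ has meridian scale h = cos φ / cos φ₀ and parallel scale k = cos φ₀ / cos φ (so areas are preserved, h·k = 1).
h = cos 58.2° / cos 0° = 0.5270/1.000 = 0.5270.

0.527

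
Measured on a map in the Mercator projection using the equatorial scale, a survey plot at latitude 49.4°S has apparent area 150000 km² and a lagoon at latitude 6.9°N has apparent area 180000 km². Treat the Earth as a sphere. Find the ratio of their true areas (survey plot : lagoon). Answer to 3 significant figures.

Mercator's areal exaggeration is sec²φ; hence true area = (apparent area) · cos²φ.
True area of survey plot: 150000 × cos²(49.4°) = 150000 × 0.4235 = 63530 km².
True area of lagoon: 180000 × cos²(6.9°) = 180000 × 0.9856 = 177400 km².
Ratio = 63530 / 177400 ≈ 0.358.

0.358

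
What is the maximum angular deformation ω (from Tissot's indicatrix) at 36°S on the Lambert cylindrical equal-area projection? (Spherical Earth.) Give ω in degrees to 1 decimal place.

24.1°

The Lambert cylindrical equal-area projection is the cylindrical equal-area projection with its standard parallel at the equator (φ₀ = 0). For cylindrical equal-area with standard parallel φ₀, h = cos φ / cos φ₀ and k = cos φ₀ / cos φ, so h·k = 1.
At 36°: h = 0.8090, k = 1.236; principal scales a = 1.236, b = 0.8090.
sin(ω/2) = (a − b)/(a + b) = 0.4271/2.045 = 0.2088, so ω = 2 arcsin(0.2088) ≈ 24.1°.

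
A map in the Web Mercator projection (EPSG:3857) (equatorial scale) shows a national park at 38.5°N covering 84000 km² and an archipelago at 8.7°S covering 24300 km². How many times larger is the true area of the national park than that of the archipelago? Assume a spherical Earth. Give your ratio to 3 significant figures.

On Mercator the areal scale is sec²φ, so true area = apparent × cos²φ.
True area of national park: 84000 × cos²(38.5°) = 84000 × 0.6125 = 51450 km².
True area of archipelago: 24300 × cos²(8.7°) = 24300 × 0.9771 = 23740 km².
Ratio = 51450 / 23740 ≈ 2.17.

2.17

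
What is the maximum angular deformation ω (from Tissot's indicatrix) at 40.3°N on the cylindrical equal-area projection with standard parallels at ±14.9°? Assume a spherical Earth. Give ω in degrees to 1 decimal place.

26.9°

For cylindrical equal-area with standard parallel φ₀, h = cos φ / cos φ₀ and k = cos φ₀ / cos φ, so h·k = 1.
At 40.3°: h = 0.7892, k = 1.267; principal scales a = 1.267, b = 0.7892.
sin(ω/2) = (a − b)/(a + b) = 0.4779/2.056 = 0.2324, so ω = 2 arcsin(0.2324) ≈ 26.9°.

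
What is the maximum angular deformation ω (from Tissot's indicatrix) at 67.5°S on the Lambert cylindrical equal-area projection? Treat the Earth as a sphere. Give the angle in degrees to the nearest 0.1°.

The Lambert cylindrical equal-area projection is the cylindrical equal-area projection with its standard parallel at the equator (φ₀ = 0). A cylindrical equal-area projection with standard parallel φ₀ has meridian scale h = cos φ / cos φ₀ and parallel scale k = cos φ₀ / cos φ (so areas are preserved, h·k = 1).
At 67.5°: h = 0.3827, k = 2.613; principal scales a = 2.613, b = 0.3827.
sin(ω/2) = (a − b)/(a + b) = 2.230/2.996 = 0.7445, so ω = 2 arcsin(0.7445) ≈ 96.2°.

96.2°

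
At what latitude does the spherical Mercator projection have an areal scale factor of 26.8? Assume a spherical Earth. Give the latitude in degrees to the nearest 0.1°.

Mercator areal scale is sec²φ.
sec²φ = 26.8  ⇒  cos²φ = 0.03731  ⇒  cos φ = 0.1932.
φ = arccos(0.1932) ≈ 78.9°.

78.9°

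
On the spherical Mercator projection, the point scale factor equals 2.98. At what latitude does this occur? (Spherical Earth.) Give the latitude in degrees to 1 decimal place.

70.4°

Mercator scale is k = sec φ = 1/cos φ.
1/cos φ = 2.98  ⇒  cos φ = 0.3356  ⇒  φ = arccos(0.3356) ≈ 70.4°.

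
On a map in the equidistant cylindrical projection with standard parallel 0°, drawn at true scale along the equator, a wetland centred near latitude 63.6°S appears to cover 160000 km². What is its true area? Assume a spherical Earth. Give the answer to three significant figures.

71100 km²

Plate carrée maps x = Rλ, y = Rφ. The meridian scale is h = 1 and the parallel scale is k = 1/cos φ = sec φ.
Areal scale = h·k = 1 × sec φ; at 63.6°, h = 1.000, k = 2.249, so h·k = 2.249.
True area = apparent / (areal scale) = 160000 / 2.249 ≈ 71100 km².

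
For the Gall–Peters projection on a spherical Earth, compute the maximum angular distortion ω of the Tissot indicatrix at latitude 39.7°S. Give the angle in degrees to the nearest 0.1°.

9.7°

Gall–Peters is a cylindrical equal-area projection with standard parallels at ±45°. For cylindrical equal-area with standard parallel φ₀, h = cos φ / cos φ₀ and k = cos φ₀ / cos φ, so h·k = 1.
At 39.7°: h = 1.088, k = 0.9190; principal scales a = 1.088, b = 0.9190.
sin(ω/2) = (a − b)/(a + b) = 0.1691/2.007 = 0.08423, so ω = 2 arcsin(0.08423) ≈ 9.7°.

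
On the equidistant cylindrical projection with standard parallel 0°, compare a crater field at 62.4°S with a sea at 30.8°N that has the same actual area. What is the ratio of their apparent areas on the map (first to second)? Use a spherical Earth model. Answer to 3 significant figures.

1.85

Plate carrée maps x = Rλ, y = Rφ. The meridian scale is h = 1 and the parallel scale is k = 1/cos φ = sec φ.
Areal scale at 62.4°: h·k = 1.000 × 2.158 = 2.158.
Areal scale at 30.8°: h·k = 1.000 × 1.164 = 1.164.
Ratio = 2.158/1.164 ≈ 1.85.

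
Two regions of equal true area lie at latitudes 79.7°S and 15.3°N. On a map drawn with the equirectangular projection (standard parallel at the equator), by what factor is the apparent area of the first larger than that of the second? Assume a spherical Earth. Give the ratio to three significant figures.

Plate carrée maps x = Rλ, y = Rφ. The meridian scale is h = 1 and the parallel scale is k = 1/cos φ = sec φ.
Areal scale at 79.7°: h·k = 1.000 × 5.593 = 5.593.
Areal scale at 15.3°: h·k = 1.000 × 1.037 = 1.037.
Ratio = 5.593/1.037 ≈ 5.39.

5.39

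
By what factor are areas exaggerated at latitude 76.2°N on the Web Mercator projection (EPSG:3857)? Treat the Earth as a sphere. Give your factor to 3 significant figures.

For Mercator, h = k = sec φ (a conformal cylindrical projection has a single point scale, 1/cos φ).
Areal scale = k² = sec²φ = 1/cos²(76.2°) = 1/0.2385² = 17.58.

17.6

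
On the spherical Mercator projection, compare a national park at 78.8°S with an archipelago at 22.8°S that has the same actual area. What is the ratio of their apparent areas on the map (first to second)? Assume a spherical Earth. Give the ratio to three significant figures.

22.5

Mercator is conformal with k = sec φ, so areal scale = k² = sec²φ.
At 78.8°: sec²(78.8°) = 1/0.1942² = 26.51.
At 22.8°: sec²(22.8°) = 1/0.9219² = 1.177.
Ratio = 26.51/1.177 = cos²(22.8°)/cos²(78.8°) ≈ 22.5.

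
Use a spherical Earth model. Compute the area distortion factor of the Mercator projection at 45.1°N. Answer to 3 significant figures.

Mercator is conformal, so the point scale is isotropic: h = k = sec φ = 1/cos φ.
Areal scale = k² = sec²φ = 1/cos²(45.1°) = 1/0.7059² = 2.007.

2.01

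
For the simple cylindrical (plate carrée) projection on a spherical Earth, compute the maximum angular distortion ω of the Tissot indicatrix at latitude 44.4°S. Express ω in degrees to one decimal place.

19.2°

Plate carrée maps x = Rλ, y = Rφ. The meridian scale is h = 1 and the parallel scale is k = 1/cos φ = sec φ.
At 44.4°: h = 1.000, k = 1.400; principal scales a = 1.400, b = 1.000.
sin(ω/2) = (a − b)/(a + b) = 0.3996/2.400 = 0.1665, so ω = 2 arcsin(0.1665) ≈ 19.2°.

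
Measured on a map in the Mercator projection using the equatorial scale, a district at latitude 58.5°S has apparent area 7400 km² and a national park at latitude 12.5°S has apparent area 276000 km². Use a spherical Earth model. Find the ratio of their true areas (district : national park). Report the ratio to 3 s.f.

Since Mercator area scale is 1/cos²φ, the true area equals the apparent area multiplied by cos²φ.
True area of district: 7400 × cos²(58.5°) = 7400 × 0.2730 = 2020 km².
True area of national park: 276000 × cos²(12.5°) = 276000 × 0.9532 = 263100 km².
Ratio = 2020 / 263100 ≈ 0.00768.

0.00768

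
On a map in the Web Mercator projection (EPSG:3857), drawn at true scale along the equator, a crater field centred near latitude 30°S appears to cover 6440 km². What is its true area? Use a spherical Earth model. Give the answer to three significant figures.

For Mercator, h = k = sec φ (a conformal cylindrical projection has a single point scale, 1/cos φ).
Areal scale = k² = sec²φ = 1/cos²(30°) = 1/0.8660² = 1.333.
True area = apparent / (areal scale) = 6440 / 1.333 ≈ 4830 km².

4830 km²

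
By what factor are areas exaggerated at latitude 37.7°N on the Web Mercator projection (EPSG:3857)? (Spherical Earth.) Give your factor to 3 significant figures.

The Mercator projection is conformal; its linear scale factor is the same in every direction and equals sec φ = 1/cos φ.
Areal scale = k² = sec²φ = 1/cos²(37.7°) = 1/0.7912² = 1.597.

1.60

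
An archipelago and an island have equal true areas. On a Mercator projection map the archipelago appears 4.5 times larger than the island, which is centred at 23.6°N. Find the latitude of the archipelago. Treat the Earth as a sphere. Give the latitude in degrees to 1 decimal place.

For equal true areas on Mercator, apparent areas scale as sec²φ, so the ratio is cos²φ₂ / cos²φ₁.
cos²φ₂ / cos²φ₁ = 4.5  ⇒  cos φ₁ = cos 23.6° / √4.5 = 0.9164/2.121 = 0.4320.
φ₁ = arccos(0.4320) ≈ 64.4°.

64.4°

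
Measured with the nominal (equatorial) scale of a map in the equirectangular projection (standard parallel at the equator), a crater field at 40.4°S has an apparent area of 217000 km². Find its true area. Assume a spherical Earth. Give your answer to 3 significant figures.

For the equirectangular projection with φ₀ = 0 (plate carrée), h = 1 along meridians and k = sec φ along parallels.
Areal scale = h·k = 1 × sec φ; at 40.4°, h = 1.000, k = 1.313, so h·k = 1.313.
True area = apparent / (areal scale) = 217000 / 1.313 ≈ 165000 km².

165000 km²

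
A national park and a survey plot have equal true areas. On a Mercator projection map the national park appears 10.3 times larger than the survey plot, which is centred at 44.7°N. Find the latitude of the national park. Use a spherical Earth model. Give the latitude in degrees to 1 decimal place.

For equal true areas on Mercator, apparent areas scale as sec²φ, so the ratio is cos²φ₂ / cos²φ₁.
cos²φ₂ / cos²φ₁ = 10.3  ⇒  cos φ₁ = cos 44.7° / √10.3 = 0.7108/3.209 = 0.2215.
φ₁ = arccos(0.2215) ≈ 77.2°.

77.2°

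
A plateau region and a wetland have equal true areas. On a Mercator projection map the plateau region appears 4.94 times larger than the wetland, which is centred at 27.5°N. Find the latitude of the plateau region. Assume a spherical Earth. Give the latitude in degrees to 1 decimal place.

66.5°

On Mercator, (apparent₁)/(apparent₂) = sec²φ₁ / sec²φ₂ when true areas are equal.
cos²φ₂ / cos²φ₁ = 4.94  ⇒  cos φ₁ = cos 27.5° / √4.94 = 0.8870/2.223 = 0.3991.
φ₁ = arccos(0.3991) ≈ 66.5°.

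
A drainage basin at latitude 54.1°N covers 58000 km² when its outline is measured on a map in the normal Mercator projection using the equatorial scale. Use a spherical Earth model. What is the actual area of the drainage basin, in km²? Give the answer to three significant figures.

19900 km²

Mercator is conformal, so the point scale is isotropic: h = k = sec φ = 1/cos φ.
Areal scale = k² = sec²φ = 1/cos²(54.1°) = 1/0.5864² = 2.908.
True area = apparent / (areal scale) = 58000 / 2.908 ≈ 19900 km².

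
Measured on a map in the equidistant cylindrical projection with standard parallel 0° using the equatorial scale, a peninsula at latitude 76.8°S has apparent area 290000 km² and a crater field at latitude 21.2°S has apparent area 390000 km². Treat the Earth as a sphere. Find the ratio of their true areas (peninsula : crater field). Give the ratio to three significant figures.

Plate carrée has h = 1 and k = sec φ, giving areal scale sec φ; true area = (apparent area) · cos φ.
True area of peninsula: 290000 × cos(76.8°) = 290000 × 0.2284 = 66220 km².
True area of crater field: 390000 × cos(21.2°) = 390000 × 0.9323 = 363600 km².
Ratio = 66220 / 363600 ≈ 0.182.

0.182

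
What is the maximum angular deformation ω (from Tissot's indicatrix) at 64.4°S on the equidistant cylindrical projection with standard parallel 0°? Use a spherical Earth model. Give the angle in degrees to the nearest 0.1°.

In the plate carrée (x = Rλ, y = Rφ), meridians are true-scale (h = 1) and parallels are stretched by k = sec φ.
At 64.4°: h = 1.000, k = 2.314; principal scales a = 2.314, b = 1.000.
sin(ω/2) = (a − b)/(a + b) = 1.314/3.314 = 0.3966, so ω = 2 arcsin(0.3966) ≈ 46.7°.

46.7°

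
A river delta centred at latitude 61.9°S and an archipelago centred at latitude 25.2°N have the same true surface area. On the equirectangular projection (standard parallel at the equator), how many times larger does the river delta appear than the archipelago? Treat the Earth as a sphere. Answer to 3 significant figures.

1.92

For the equirectangular projection with φ₀ = 0 (plate carrée), h = 1 along meridians and k = sec φ along parallels.
Areal scale at 61.9°: h·k = 1.000 × 2.123 = 2.123.
Areal scale at 25.2°: h·k = 1.000 × 1.105 = 1.105.
Ratio = 2.123/1.105 ≈ 1.92.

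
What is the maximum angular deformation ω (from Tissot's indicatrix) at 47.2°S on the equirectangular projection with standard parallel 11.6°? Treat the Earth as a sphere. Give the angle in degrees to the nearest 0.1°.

20.8°

With standard parallel φ₀ = 11.6°, the equirectangular projection gives x = Rλ cos φ₀, y = Rφ, so h = 1 and k = cos 11.6° / cos φ.
At 47.2°: h = 1.000, k = 1.442; principal scales a = 1.442, b = 1.000.
sin(ω/2) = (a − b)/(a + b) = 0.4417/2.442 = 0.1809, so ω = 2 arcsin(0.1809) ≈ 20.8°.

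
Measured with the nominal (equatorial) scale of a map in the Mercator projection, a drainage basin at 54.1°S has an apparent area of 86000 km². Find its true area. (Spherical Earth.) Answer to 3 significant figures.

The Mercator projection is conformal; its linear scale factor is the same in every direction and equals sec φ = 1/cos φ.
Areal scale = k² = sec²φ = 1/cos²(54.1°) = 1/0.5864² = 2.908.
True area = apparent / (areal scale) = 86000 / 2.908 ≈ 29600 km².

29600 km²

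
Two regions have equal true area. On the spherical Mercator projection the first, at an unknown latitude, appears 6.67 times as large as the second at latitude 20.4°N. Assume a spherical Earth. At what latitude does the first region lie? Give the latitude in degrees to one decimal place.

For equal true areas on Mercator, apparent areas scale as sec²φ, so the ratio is cos²φ₂ / cos²φ₁.
cos²φ₂ / cos²φ₁ = 6.67  ⇒  cos φ₁ = cos 20.4° / √6.67 = 0.9373/2.583 = 0.3629.
φ₁ = arccos(0.3629) ≈ 68.7°.

68.7°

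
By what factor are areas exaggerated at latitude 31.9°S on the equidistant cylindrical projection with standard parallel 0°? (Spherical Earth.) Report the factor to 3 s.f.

1.18

Plate carrée maps x = Rλ, y = Rφ. The meridian scale is h = 1 and the parallel scale is k = 1/cos φ = sec φ.
Areal scale = h·k = 1 × sec φ; at 31.9°, h = 1.000, k = 1.178, so h·k = 1.178.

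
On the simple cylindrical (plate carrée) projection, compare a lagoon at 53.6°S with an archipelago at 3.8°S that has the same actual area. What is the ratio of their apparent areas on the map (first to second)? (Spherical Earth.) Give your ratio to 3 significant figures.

In the plate carrée (x = Rλ, y = Rφ), meridians are true-scale (h = 1) and parallels are stretched by k = sec φ.
Areal scale at 53.6°: h·k = 1.000 × 1.685 = 1.685.
Areal scale at 3.8°: h·k = 1.000 × 1.002 = 1.002.
Ratio = 1.685/1.002 ≈ 1.68.

1.68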